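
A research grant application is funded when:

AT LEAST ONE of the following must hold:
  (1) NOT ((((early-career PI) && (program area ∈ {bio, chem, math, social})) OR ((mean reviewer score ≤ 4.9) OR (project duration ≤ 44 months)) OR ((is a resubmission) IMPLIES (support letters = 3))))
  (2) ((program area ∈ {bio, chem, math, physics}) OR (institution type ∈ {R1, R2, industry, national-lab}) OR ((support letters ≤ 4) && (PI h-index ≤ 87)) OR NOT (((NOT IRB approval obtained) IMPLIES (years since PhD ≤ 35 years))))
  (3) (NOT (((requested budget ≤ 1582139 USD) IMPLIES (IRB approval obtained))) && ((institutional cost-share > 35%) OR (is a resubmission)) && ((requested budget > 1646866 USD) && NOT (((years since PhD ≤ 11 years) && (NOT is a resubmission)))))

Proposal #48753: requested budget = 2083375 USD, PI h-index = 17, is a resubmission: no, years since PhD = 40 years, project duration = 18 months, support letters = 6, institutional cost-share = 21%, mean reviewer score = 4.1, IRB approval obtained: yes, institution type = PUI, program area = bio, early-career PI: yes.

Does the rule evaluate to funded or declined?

Atomic conditions:
  early-career PI: yes → true
  program area ∈ {bio, chem, math, social}: bio is in the set → true
  mean reviewer score ≤ 4.9: 4.1 ≤ 4.9 is true
  project duration ≤ 44 months: 18 ≤ 44 is true
  is a resubmission: no → false
  support letters = 3: 6 == 3 is false
  program area ∈ {bio, chem, math, physics}: bio is in the set → true
  institution type ∈ {R1, R2, industry, national-lab}: PUI is not in the set → false
  support letters ≤ 4: 6 ≤ 4 is false
  PI h-index ≤ 87: 17 ≤ 87 is true
  NOT IRB approval obtained: yes → false
  years since PhD ≤ 35 years: 40 ≤ 35 is false
  requested budget ≤ 1582139 USD: 2083375 ≤ 1582139 is false
  IRB approval obtained: yes → true
  institutional cost-share > 35%: 21 > 35 is false
  requested budget > 1646866 USD: 2083375 > 1646866 is true
  years since PhD ≤ 11 years: 40 ≤ 11 is false
  NOT is a resubmission: no → true
Combine:
[1.1.1] true AND true = true
[1.1.2] true OR true = true
[1.1.3] false → false (antecedent false ⇒ implication holds) = true
[1.1] true OR true OR true = true
[1] NOT true = false
[2.3] false AND true = false
[2.4.1] false → false (antecedent false ⇒ implication holds) = true
[2.4] NOT true = false
[2] true OR false OR false OR false = true
[3.1.1] false → true (antecedent false ⇒ implication holds) = true
[3.1] NOT true = false
[3.2] false OR false = false
[3.3.2.1] false AND true = false
[3.3.2] NOT false = true
[3.3] true AND true = true
[3] false AND false AND true = false
[root] false OR true OR false = true
Overall: true → funded

Funded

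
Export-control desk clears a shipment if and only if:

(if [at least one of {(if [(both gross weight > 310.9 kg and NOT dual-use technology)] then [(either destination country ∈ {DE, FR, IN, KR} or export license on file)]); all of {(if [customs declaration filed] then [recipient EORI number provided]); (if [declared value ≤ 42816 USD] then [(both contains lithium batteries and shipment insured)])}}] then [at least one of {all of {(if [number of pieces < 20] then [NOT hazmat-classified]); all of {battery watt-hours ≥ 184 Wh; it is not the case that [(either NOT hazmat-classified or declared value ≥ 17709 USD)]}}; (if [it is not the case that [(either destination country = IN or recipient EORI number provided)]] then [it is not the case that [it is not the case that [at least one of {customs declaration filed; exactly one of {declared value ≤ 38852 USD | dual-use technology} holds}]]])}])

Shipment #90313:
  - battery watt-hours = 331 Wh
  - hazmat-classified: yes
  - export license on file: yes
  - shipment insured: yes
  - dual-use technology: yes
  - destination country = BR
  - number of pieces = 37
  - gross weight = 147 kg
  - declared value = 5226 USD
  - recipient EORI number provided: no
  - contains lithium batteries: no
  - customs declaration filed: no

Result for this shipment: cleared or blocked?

Atomic conditions:
  gross weight > 310.9 kg: 147 > 310.9 is false
  NOT dual-use technology: yes → false
  destination country ∈ {DE, FR, IN, KR}: BR is not in the set → false
  export license on file: yes → true
  customs declaration filed: no → false
  recipient EORI number provided: no → false
  declared value ≤ 42816 USD: 5226 ≤ 42816 is true
  contains lithium batteries: no → false
  shipment insured: yes → true
  number of pieces < 20: 37 < 20 is false
  NOT hazmat-classified: yes → false
  battery watt-hours ≥ 184 Wh: 331 ≥ 184 is true
  declared value ≥ 17709 USD: 5226 ≥ 17709 is false
  destination country = IN: BR == IN is false
  declared value ≤ 38852 USD: 5226 ≤ 38852 is true
  dual-use technology: yes → true
Combine:
[1.1.1] false AND false = false
[1.1.2] false OR true = true
[1.1] false → true (antecedent false ⇒ implication holds) = true
[1.2.1] false → false (antecedent false ⇒ implication holds) = true
[1.2.2.2] false AND true = false
[1.2.2] true → false = false
[1.2] true AND false = false
[1] true OR false = true
[2.1.1] false → false (antecedent false ⇒ implication holds) = true
[2.1.2.2.1] false OR false = false
[2.1.2.2] NOT false = true
[2.1.2] true AND true = true
[2.1] true AND true = true
[2.2.1.1] false OR false = false
[2.2.1] NOT false = true
[2.2.2.1.1.2] exactly-one(true, true) = false
[2.2.2.1.1] false OR false = false
[2.2.2.1] NOT false = true
[2.2.2] NOT true = false
[2.2] true → false = false
[2] true OR false = true
[root] true → true = true
Overall: true → cleared

Cleared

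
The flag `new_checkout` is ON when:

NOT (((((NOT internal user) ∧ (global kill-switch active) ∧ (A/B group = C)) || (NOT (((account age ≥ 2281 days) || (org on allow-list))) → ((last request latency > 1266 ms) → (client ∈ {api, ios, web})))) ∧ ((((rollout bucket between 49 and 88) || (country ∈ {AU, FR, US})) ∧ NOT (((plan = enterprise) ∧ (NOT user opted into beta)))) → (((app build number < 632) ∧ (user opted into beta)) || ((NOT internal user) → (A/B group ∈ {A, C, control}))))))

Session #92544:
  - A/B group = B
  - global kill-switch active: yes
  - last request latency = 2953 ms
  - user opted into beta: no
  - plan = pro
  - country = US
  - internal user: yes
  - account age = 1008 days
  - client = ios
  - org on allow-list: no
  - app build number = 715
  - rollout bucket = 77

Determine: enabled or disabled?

Disabled

Atomic conditions:
  NOT internal user: yes → false
  global kill-switch active: yes → true
  A/B group = C: B == C is false
  account age ≥ 2281 days: 1008 ≥ 2281 is false
  org on allow-list: no → false
  last request latency > 1266 ms: 2953 > 1266 is true
  client ∈ {api, ios, web}: ios is in the set → true
  rollout bucket between 49 and 88: 77 in [49, 88] is true
  country ∈ {AU, FR, US}: US is in the set → true
  plan = enterprise: pro == enterprise is false
  NOT user opted into beta: no → true
  app build number < 632: 715 < 632 is false
  user opted into beta: no → false
  A/B group ∈ {A, C, control}: B is not in the set → false
Combine:
[1.1.1] false AND true AND false = false
[1.1.2.1.1] false OR false = false
[1.1.2.1] NOT false = true
[1.1.2.2] true → true = true
[1.1.2] true → true = true
[1.1] false OR true = true
[1.2.1.1] true OR true = true
[1.2.1.2.1] false AND true = false
[1.2.1.2] NOT false = true
[1.2.1] true AND true = true
[1.2.2.1] false AND false = false
[1.2.2.2] false → false (antecedent false ⇒ implication holds) = true
[1.2.2] false OR true = true
[1.2] true → true = true
[1] true AND true = true
[root] NOT true = false
Overall: false → disabled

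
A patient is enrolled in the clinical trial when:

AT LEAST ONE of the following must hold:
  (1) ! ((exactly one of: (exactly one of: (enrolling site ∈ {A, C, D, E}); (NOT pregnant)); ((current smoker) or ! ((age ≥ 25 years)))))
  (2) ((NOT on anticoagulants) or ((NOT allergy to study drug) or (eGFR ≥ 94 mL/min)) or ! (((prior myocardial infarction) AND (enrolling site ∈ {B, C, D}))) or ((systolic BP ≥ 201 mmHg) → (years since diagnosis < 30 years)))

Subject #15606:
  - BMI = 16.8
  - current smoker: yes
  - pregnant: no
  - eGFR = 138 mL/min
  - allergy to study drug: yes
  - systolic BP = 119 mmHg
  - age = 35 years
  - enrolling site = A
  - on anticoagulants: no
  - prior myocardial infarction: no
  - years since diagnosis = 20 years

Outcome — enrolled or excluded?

Enrolled

Atomic conditions:
  enrolling site ∈ {A, C, D, E}: A is in the set → true
  NOT pregnant: no → true
  current smoker: yes → true
  age ≥ 25 years: 35 ≥ 25 is true
  NOT on anticoagulants: no → true
  NOT allergy to study drug: yes → false
  eGFR ≥ 94 mL/min: 138 ≥ 94 is true
  prior myocardial infarction: no → false
  enrolling site ∈ {B, C, D}: A is not in the set → false
  systolic BP ≥ 201 mmHg: 119 ≥ 201 is false
  years since diagnosis < 30 years: 20 < 30 is true
Combine:
[1.1.1] exactly-one(true, true) = false
[1.1.2.2] NOT true = false
[1.1.2] true OR false = true
[1.1] exactly-one(false, true) = true
[1] NOT true = false
[2.2] false OR true = true
[2.3.1] false AND false = false
[2.3] NOT false = true
[2.4] false → true (antecedent false ⇒ implication holds) = true
[2] true OR true OR true OR true = true
[root] false OR true = true
Overall: true → enrolled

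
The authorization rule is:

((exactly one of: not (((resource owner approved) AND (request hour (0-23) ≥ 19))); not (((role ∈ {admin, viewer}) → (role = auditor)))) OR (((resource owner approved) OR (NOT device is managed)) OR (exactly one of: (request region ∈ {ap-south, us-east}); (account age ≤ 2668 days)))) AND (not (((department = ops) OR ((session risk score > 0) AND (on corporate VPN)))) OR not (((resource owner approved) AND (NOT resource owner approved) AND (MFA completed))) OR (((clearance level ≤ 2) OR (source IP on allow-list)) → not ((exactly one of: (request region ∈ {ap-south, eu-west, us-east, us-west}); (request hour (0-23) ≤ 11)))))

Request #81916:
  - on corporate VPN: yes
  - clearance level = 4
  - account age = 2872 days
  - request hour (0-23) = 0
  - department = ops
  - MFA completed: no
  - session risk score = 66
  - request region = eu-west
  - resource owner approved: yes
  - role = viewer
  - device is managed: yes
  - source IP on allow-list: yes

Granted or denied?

Granted

Atomic conditions:
  resource owner approved: yes → true
  request hour (0-23) ≥ 19: 0 ≥ 19 is false
  role ∈ {admin, viewer}: viewer is in the set → true
  role = auditor: viewer == auditor is false
  NOT device is managed: yes → false
  request region ∈ {ap-south, us-east}: eu-west is not in the set → false
  account age ≤ 2668 days: 2872 ≤ 2668 is false
  department = ops: ops == ops is true
  session risk score > 0: 66 > 0 is true
  on corporate VPN: yes → true
  NOT resource owner approved: yes → false
  MFA completed: no → false
  clearance level ≤ 2: 4 ≤ 2 is false
  source IP on allow-list: yes → true
  request region ∈ {ap-south, eu-west, us-east, us-west}: eu-west is in the set → true
  request hour (0-23) ≤ 11: 0 ≤ 11 is true
Combine:
[1.1.1.1] true AND false = false
[1.1.1] NOT false = true
[1.1.2.1] true → false = false
[1.1.2] NOT false = true
[1.1] exactly-one(true, true) = false
[1.2.1] true OR false = true
[1.2.2] exactly-one(false, false) = false
[1.2] true OR false = true
[1] false OR true = true
[2.1.1.2] true AND true = true
[2.1.1] true OR true = true
[2.1] NOT true = false
[2.2.1] true AND false AND false = false
[2.2] NOT false = true
[2.3.1] false OR true = true
[2.3.2.1] exactly-one(true, true) = false
[2.3.2] NOT false = true
[2.3] true → true = true
[2] false OR true OR true = true
[root] true AND true = true
Overall: true → granted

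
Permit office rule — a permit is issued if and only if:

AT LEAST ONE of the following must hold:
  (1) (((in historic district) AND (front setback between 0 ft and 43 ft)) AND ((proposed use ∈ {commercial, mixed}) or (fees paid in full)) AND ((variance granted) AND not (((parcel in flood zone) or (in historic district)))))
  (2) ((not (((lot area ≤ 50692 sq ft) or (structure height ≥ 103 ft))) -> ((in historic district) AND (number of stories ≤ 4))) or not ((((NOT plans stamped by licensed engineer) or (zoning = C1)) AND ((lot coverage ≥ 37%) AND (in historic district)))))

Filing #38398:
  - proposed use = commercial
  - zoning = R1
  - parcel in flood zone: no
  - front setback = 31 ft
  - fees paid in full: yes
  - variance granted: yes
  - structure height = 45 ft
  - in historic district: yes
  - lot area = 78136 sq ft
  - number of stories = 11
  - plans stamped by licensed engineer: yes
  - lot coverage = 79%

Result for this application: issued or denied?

Atomic conditions:
  in historic district: yes → true
  front setback between 0 ft and 43 ft: 31 in [0, 43] is true
  proposed use ∈ {commercial, mixed}: commercial is in the set → true
  fees paid in full: yes → true
  variance granted: yes → true
  parcel in flood zone: no → false
  lot area ≤ 50692 sq ft: 78136 ≤ 50692 is false
  structure height ≥ 103 ft: 45 ≥ 103 is false
  number of stories ≤ 4: 11 ≤ 4 is false
  NOT plans stamped by licensed engineer: yes → false
  zoning = C1: R1 == C1 is false
  lot coverage ≥ 37%: 79 ≥ 37 is true
Combine:
[1.1] true AND true = true
[1.2] true OR true = true
[1.3.2.1] false OR true = true
[1.3.2] NOT true = false
[1.3] true AND false = false
[1] true AND true AND false = false
[2.1.1.1] false OR false = false
[2.1.1] NOT false = true
[2.1.2] true AND false = false
[2.1] true → false = false
[2.2.1.1] false OR false = false
[2.2.1.2] true AND true = true
[2.2.1] false AND true = false
[2.2] NOT false = true
[2] false OR true = true
[root] false OR true = true
Overall: true → issued

Issued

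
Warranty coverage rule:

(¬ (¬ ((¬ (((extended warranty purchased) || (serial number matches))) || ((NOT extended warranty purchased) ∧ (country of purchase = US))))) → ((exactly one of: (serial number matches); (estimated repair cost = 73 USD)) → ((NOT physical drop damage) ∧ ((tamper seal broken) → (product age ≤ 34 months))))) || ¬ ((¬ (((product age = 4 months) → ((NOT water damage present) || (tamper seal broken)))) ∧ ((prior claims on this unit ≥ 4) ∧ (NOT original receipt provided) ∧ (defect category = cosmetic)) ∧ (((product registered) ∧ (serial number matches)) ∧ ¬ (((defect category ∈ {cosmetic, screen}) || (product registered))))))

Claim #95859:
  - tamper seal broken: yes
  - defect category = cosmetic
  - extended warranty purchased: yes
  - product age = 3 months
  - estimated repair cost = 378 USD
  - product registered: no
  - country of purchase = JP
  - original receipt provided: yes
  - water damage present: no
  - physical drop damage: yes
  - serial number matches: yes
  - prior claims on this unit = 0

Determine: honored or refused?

Honored

Atomic conditions:
  extended warranty purchased: yes → true
  serial number matches: yes → true
  NOT extended warranty purchased: yes → false
  country of purchase = US: JP == US is false
  estimated repair cost = 73 USD: 378 == 73 is false
  NOT physical drop damage: yes → false
  tamper seal broken: yes → true
  product age ≤ 34 months: 3 ≤ 34 is true
  product age = 4 months: 3 == 4 is false
  NOT water damage present: no → true
  prior claims on this unit ≥ 4: 0 ≥ 4 is false
  NOT original receipt provided: yes → false
  defect category = cosmetic: cosmetic == cosmetic is true
  product registered: no → false
  defect category ∈ {cosmetic, screen}: cosmetic is in the set → true
Combine:
[1.1.1.1.1.1] true OR true = true
[1.1.1.1.1] NOT true = false
[1.1.1.1.2] false AND false = false
[1.1.1.1] false OR false = false
[1.1.1] NOT false = true
[1.1] NOT true = false
[1.2.1] exactly-one(true, false) = true
[1.2.2.2] true → true = true
[1.2.2] false AND true = false
[1.2] true → false = false
[1] false → false (antecedent false ⇒ implication holds) = true
[2.1.1.1.2] true OR true = true
[2.1.1.1] false → true (antecedent false ⇒ implication holds) = true
[2.1.1] NOT true = false
[2.1.2] false AND false AND true = false
[2.1.3.1] false AND true = false
[2.1.3.2.1] true OR false = true
[2.1.3.2] NOT true = false
[2.1.3] false AND false = false
[2.1] false AND false AND false = false
[2] NOT false = true
[root] true OR true = true
Overall: true → honored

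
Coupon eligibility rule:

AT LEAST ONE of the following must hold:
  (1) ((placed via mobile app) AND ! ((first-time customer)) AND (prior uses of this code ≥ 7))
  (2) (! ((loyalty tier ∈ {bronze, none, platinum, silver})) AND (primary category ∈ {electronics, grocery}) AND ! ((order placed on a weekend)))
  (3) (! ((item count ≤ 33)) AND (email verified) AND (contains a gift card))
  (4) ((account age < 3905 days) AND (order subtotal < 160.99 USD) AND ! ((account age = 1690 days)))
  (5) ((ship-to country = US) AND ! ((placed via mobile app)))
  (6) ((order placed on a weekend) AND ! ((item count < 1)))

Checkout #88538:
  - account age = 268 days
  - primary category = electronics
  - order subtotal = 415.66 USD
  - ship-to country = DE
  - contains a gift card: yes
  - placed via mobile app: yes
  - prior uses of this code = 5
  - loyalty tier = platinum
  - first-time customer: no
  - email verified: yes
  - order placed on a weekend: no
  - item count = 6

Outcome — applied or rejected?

Rejected

Atomic conditions:
  placed via mobile app: yes → true
  first-time customer: no → false
  prior uses of this code ≥ 7: 5 ≥ 7 is false
  loyalty tier ∈ {bronze, none, platinum, silver}: platinum is in the set → true
  primary category ∈ {electronics, grocery}: electronics is in the set → true
  order placed on a weekend: no → false
  item count ≤ 33: 6 ≤ 33 is true
  email verified: yes → true
  contains a gift card: yes → true
  account age < 3905 days: 268 < 3905 is true
  order subtotal < 160.99 USD: 415.66 < 160.99 is false
  account age = 1690 days: 268 == 1690 is false
  ship-to country = US: DE == US is false
  item count < 1: 6 < 1 is false
Combine:
[1.2] NOT false = true
[1] true AND true AND false = false
[2.1] NOT true = false
[2.3] NOT false = true
[2] false AND true AND true = false
[3.1] NOT true = false
[3] false AND true AND true = false
[4.3] NOT false = true
[4] true AND false AND true = false
[5.2] NOT true = false
[5] false AND false = false
[6.2] NOT false = true
[6] false AND true = false
[root] false OR false OR false OR false OR false OR false = false
Overall: false → rejected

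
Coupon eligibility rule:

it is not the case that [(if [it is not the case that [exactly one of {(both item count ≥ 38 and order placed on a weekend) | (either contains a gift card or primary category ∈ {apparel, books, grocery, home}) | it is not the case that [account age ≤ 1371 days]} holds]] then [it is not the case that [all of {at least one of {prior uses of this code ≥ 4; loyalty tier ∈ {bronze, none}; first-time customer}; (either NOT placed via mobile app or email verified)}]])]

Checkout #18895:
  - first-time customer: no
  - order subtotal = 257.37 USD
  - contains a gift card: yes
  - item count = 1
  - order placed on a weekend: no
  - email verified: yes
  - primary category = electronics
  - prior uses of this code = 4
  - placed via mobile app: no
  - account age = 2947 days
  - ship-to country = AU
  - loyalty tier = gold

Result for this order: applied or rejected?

Applied

Atomic conditions:
  item count ≥ 38: 1 ≥ 38 is false
  order placed on a weekend: no → false
  contains a gift card: yes → true
  primary category ∈ {apparel, books, grocery, home}: electronics is not in the set → false
  account age ≤ 1371 days: 2947 ≤ 1371 is false
  prior uses of this code ≥ 4: 4 ≥ 4 is true
  loyalty tier ∈ {bronze, none}: gold is not in the set → false
  first-time customer: no → false
  NOT placed via mobile app: no → true
  email verified: yes → true
Combine:
[1.1.1.1] false AND false = false
[1.1.1.2] true OR false = true
[1.1.1.3] NOT false = true
[1.1.1] exactly-one(false, true, true) = false
[1.1] NOT false = true
[1.2.1.1] true OR false OR false = true
[1.2.1.2] true OR true = true
[1.2.1] true AND true = true
[1.2] NOT true = false
[1] true → false = false
[root] NOT false = true
Overall: true → applied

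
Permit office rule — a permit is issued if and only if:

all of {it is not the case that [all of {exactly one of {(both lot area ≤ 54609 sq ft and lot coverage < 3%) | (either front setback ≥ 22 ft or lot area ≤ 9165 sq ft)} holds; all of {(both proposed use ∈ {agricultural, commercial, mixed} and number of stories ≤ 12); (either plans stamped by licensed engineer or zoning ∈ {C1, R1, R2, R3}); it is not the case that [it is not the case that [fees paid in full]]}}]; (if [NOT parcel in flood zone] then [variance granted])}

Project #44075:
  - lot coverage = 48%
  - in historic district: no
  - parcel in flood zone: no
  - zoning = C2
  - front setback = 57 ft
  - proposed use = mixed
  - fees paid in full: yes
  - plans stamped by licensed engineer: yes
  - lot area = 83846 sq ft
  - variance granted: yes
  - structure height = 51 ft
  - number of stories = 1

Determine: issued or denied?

Denied

Atomic conditions:
  lot area ≤ 54609 sq ft: 83846 ≤ 54609 is false
  lot coverage < 3%: 48 < 3 is false
  front setback ≥ 22 ft: 57 ≥ 22 is true
  lot area ≤ 9165 sq ft: 83846 ≤ 9165 is false
  proposed use ∈ {agricultural, commercial, mixed}: mixed is in the set → true
  number of stories ≤ 12: 1 ≤ 12 is true
  plans stamped by licensed engineer: yes → true
  zoning ∈ {C1, R1, R2, R3}: C2 is not in the set → false
  fees paid in full: yes → true
  NOT parcel in flood zone: no → true
  variance granted: yes → true
Combine:
[1.1.1.1] false AND false = false
[1.1.1.2] true OR false = true
[1.1.1] exactly-one(false, true) = true
[1.1.2.1] true AND true = true
[1.1.2.2] true OR false = true
[1.1.2.3.1] NOT true = false
[1.1.2.3] NOT false = true
[1.1.2] true AND true AND true = true
[1.1] true AND true = true
[1] NOT true = false
[2] true → true = true
[root] false AND true = false
Overall: false → denied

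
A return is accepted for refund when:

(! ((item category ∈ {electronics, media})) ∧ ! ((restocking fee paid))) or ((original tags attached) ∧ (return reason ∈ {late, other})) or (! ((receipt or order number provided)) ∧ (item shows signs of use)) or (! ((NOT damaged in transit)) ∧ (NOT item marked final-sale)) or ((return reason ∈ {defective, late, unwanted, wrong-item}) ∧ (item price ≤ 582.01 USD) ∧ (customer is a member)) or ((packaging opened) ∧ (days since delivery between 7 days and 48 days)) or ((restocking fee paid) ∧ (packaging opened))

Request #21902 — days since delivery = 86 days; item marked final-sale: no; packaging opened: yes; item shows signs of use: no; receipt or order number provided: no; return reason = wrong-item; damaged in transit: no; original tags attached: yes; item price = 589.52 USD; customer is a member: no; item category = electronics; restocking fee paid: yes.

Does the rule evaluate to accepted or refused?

Accepted

Atomic conditions:
  item category ∈ {electronics, media}: electronics is in the set → true
  restocking fee paid: yes → true
  original tags attached: yes → true
  return reason ∈ {late, other}: wrong-item is not in the set → false
  receipt or order number provided: no → false
  item shows signs of use: no → false
  NOT damaged in transit: no → true
  NOT item marked final-sale: no → true
  return reason ∈ {defective, late, unwanted, wrong-item}: wrong-item is in the set → true
  item price ≤ 582.01 USD: 589.52 ≤ 582.01 is false
  customer is a member: no → false
  packaging opened: yes → true
  days since delivery between 7 days and 48 days: 86 in [7, 48] is false
Combine:
[1.1] NOT true = false
[1.2] NOT true = false
[1] false AND false = false
[2] true AND false = false
[3.1] NOT false = true
[3] true AND false = false
[4.1] NOT true = false
[4] false AND true = false
[5] true AND false AND false = false
[6] true AND false = false
[7] true AND true = true
[root] false OR false OR false OR false OR false OR false OR true = true
Overall: true → accepted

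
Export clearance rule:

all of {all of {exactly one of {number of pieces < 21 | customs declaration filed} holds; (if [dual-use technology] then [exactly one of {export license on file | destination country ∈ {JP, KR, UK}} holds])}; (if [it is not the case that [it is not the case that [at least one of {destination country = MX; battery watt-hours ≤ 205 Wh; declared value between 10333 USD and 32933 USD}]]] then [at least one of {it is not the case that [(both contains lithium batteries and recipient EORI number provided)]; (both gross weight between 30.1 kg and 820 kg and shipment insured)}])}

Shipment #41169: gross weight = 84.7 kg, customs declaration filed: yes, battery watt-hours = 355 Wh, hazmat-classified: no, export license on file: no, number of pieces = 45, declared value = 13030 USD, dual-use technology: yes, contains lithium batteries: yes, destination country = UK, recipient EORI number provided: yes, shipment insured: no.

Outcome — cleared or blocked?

Blocked

Atomic conditions:
  number of pieces < 21: 45 < 21 is false
  customs declaration filed: yes → true
  dual-use technology: yes → true
  export license on file: no → false
  destination country ∈ {JP, KR, UK}: UK is in the set → true
  destination country = MX: UK == MX is false
  battery watt-hours ≤ 205 Wh: 355 ≤ 205 is false
  declared value between 10333 USD and 32933 USD: 13030 in [10333, 32933] is true
  contains lithium batteries: yes → true
  recipient EORI number provided: yes → true
  gross weight between 30.1 kg and 820 kg: 84.7 in [30.1, 820] is true
  shipment insured: no → false
Combine:
[1.1] exactly-one(false, true) = true
[1.2.2] exactly-one(false, true) = true
[1.2] true → true = true
[1] true AND true = true
[2.1.1.1] false OR false OR true = true
[2.1.1] NOT true = false
[2.1] NOT false = true
[2.2.1.1] true AND true = true
[2.2.1] NOT true = false
[2.2.2] true AND false = false
[2.2] false OR false = false
[2] true → false = false
[root] true AND false = false
Overall: false → blocked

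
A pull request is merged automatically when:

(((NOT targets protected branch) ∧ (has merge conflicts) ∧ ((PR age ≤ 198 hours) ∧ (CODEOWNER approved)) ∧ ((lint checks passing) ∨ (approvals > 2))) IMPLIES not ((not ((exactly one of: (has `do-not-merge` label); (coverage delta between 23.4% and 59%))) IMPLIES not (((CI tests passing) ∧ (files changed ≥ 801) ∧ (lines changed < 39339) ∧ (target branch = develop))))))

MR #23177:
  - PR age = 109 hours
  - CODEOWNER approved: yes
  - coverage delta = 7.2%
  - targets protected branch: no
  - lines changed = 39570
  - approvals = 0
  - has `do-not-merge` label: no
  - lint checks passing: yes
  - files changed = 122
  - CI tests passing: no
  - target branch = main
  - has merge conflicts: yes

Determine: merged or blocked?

Atomic conditions:
  NOT targets protected branch: no → true
  has merge conflicts: yes → true
  PR age ≤ 198 hours: 109 ≤ 198 is true
  CODEOWNER approved: yes → true
  lint checks passing: yes → true
  approvals > 2: 0 > 2 is false
  has `do-not-merge` label: no → false
  coverage delta between 23.4% and 59%: 7.2 in [23.4, 59] is false
  CI tests passing: no → false
  files changed ≥ 801: 122 ≥ 801 is false
  lines changed < 39339: 39570 < 39339 is false
  target branch = develop: main == develop is false
Combine:
[1.3] true AND true = true
[1.4] true OR false = true
[1] true AND true AND true AND true = true
[2.1.1.1] exactly-one(false, false) = false
[2.1.1] NOT false = true
[2.1.2.1] false AND false AND false AND false = false
[2.1.2] NOT false = true
[2.1] true → true = true
[2] NOT true = false
[root] true → false = false
Overall: false → blocked

Blocked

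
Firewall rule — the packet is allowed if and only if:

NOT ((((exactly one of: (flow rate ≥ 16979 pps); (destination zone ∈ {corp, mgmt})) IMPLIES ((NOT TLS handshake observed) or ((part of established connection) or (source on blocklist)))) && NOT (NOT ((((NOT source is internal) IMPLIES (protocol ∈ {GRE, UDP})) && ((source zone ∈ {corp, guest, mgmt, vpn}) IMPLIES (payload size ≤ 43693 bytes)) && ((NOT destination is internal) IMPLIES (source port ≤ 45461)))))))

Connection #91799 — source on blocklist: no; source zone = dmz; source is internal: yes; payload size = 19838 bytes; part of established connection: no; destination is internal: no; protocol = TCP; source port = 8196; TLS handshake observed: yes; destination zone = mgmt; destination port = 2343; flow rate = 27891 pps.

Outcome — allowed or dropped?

Dropped

Atomic conditions:
  flow rate ≥ 16979 pps: 27891 ≥ 16979 is true
  destination zone ∈ {corp, mgmt}: mgmt is in the set → true
  NOT TLS handshake observed: yes → false
  part of established connection: no → false
  source on blocklist: no → false
  NOT source is internal: yes → false
  protocol ∈ {GRE, UDP}: TCP is not in the set → false
  source zone ∈ {corp, guest, mgmt, vpn}: dmz is not in the set → false
  payload size ≤ 43693 bytes: 19838 ≤ 43693 is true
  NOT destination is internal: no → true
  source port ≤ 45461: 8196 ≤ 45461 is true
Combine:
[1.1.1] exactly-one(true, true) = false
[1.1.2.2] false OR false = false
[1.1.2] false OR false = false
[1.1] false → false (antecedent false ⇒ implication holds) = true
[1.2.1.1.1] false → false (antecedent false ⇒ implication holds) = true
[1.2.1.1.2] false → true (antecedent false ⇒ implication holds) = true
[1.2.1.1.3] true → true = true
[1.2.1.1] true AND true AND true = true
[1.2.1] NOT true = false
[1.2] NOT false = true
[1] true AND true = true
[root] NOT true = false
Overall: false → dropped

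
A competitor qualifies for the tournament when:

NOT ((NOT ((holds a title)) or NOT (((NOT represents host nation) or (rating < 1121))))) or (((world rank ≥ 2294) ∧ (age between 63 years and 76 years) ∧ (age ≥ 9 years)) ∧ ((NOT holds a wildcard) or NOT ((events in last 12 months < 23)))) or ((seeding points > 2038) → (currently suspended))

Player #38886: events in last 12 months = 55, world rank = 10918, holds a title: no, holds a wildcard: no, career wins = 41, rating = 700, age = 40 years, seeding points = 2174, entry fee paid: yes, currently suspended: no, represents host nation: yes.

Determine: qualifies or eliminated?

Atomic conditions:
  holds a title: no → false
  NOT represents host nation: yes → false
  rating < 1121: 700 < 1121 is true
  world rank ≥ 2294: 10918 ≥ 2294 is true
  age between 63 years and 76 years: 40 in [63, 76] is false
  age ≥ 9 years: 40 ≥ 9 is true
  NOT holds a wildcard: no → true
  events in last 12 months < 23: 55 < 23 is false
  seeding points > 2038: 2174 > 2038 is true
  currently suspended: no → false
Combine:
[1.1.1] NOT false = true
[1.1.2.1] false OR true = true
[1.1.2] NOT true = false
[1.1] true OR false = true
[1] NOT true = false
[2.1] true AND false AND true = false
[2.2.2] NOT false = true
[2.2] true OR true = true
[2] false AND true = false
[3] true → false = false
[root] false OR false OR false = false
Overall: false → eliminated

Eliminated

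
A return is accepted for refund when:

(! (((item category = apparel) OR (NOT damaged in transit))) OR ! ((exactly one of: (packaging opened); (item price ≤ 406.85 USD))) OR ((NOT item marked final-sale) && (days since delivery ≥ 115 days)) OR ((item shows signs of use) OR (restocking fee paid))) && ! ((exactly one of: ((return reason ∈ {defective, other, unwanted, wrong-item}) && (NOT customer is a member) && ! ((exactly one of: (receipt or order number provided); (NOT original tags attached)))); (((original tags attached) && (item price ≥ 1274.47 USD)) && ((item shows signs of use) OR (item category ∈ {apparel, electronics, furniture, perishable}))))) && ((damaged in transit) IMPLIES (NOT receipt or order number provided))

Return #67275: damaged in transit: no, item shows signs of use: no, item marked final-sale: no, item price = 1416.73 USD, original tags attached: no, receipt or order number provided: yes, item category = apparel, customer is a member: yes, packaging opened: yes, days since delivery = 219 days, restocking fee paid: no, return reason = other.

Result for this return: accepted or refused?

Accepted

Atomic conditions:
  item category = apparel: apparel == apparel is true
  NOT damaged in transit: no → true
  packaging opened: yes → true
  item price ≤ 406.85 USD: 1416.73 ≤ 406.85 is false
  NOT item marked final-sale: no → true
  days since delivery ≥ 115 days: 219 ≥ 115 is true
  item shows signs of use: no → false
  restocking fee paid: no → false
  return reason ∈ {defective, other, unwanted, wrong-item}: other is in the set → true
  NOT customer is a member: yes → false
  receipt or order number provided: yes → true
  NOT original tags attached: no → true
  original tags attached: no → false
  item price ≥ 1274.47 USD: 1416.73 ≥ 1274.47 is true
  item category ∈ {apparel, electronics, furniture, perishable}: apparel is in the set → true
  damaged in transit: no → false
  NOT receipt or order number provided: yes → false
Combine:
[1.1.1] true OR true = true
[1.1] NOT true = false
[1.2.1] exactly-one(true, false) = true
[1.2] NOT true = false
[1.3] true AND true = true
[1.4] false OR false = false
[1] false OR false OR true OR false = true
[2.1.1.3.1] exactly-one(true, true) = false
[2.1.1.3] NOT false = true
[2.1.1] true AND false AND true = false
[2.1.2.1] false AND true = false
[2.1.2.2] false OR true = true
[2.1.2] false AND true = false
[2.1] exactly-one(false, false) = false
[2] NOT false = true
[3] false → false (antecedent false ⇒ implication holds) = true
[root] true AND true AND true = true
Overall: true → accepted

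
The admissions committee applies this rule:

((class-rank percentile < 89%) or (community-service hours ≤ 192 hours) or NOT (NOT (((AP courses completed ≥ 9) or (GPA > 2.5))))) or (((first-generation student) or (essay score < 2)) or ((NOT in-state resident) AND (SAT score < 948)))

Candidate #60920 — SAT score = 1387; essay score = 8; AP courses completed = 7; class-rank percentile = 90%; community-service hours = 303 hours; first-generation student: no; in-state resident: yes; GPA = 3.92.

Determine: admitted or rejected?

Atomic conditions:
  class-rank percentile < 89%: 90 < 89 is false
  community-service hours ≤ 192 hours: 303 ≤ 192 is false
  AP courses completed ≥ 9: 7 ≥ 9 is false
  GPA > 2.5: 3.92 > 2.5 is true
  first-generation student: no → false
  essay score < 2: 8 < 2 is false
  NOT in-state resident: yes → false
  SAT score < 948: 1387 < 948 is false
Combine:
[1.3.1.1] false OR true = true
[1.3.1] NOT true = false
[1.3] NOT false = true
[1] false OR false OR true = true
[2.1] false OR false = false
[2.2] false AND false = false
[2] false OR false = false
[root] true OR false = true
Overall: true → admitted

Admitted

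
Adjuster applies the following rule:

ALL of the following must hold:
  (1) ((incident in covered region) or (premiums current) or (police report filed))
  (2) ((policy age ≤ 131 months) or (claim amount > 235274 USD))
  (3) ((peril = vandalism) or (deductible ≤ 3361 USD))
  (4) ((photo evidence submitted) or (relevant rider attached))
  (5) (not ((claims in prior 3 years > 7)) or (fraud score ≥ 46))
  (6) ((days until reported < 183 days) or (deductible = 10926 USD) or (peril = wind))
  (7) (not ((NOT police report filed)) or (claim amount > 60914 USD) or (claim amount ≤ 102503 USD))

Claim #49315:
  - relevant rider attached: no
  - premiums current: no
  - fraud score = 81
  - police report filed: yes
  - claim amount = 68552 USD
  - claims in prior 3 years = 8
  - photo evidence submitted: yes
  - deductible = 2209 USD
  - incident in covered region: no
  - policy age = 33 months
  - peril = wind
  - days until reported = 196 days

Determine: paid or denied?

Paid

Atomic conditions:
  incident in covered region: no → false
  premiums current: no → false
  police report filed: yes → true
  policy age ≤ 131 months: 33 ≤ 131 is true
  claim amount > 235274 USD: 68552 > 235274 is false
  peril = vandalism: wind == vandalism is false
  deductible ≤ 3361 USD: 2209 ≤ 3361 is true
  photo evidence submitted: yes → true
  relevant rider attached: no → false
  claims in prior 3 years > 7: 8 > 7 is true
  fraud score ≥ 46: 81 ≥ 46 is true
  days until reported < 183 days: 196 < 183 is false
  deductible = 10926 USD: 2209 == 10926 is false
  peril = wind: wind == wind is true
  NOT police report filed: yes → false
  claim amount > 60914 USD: 68552 > 60914 is true
  claim amount ≤ 102503 USD: 68552 ≤ 102503 is true
Combine:
[1] false OR false OR true = true
[2] true OR false = true
[3] false OR true = true
[4] true OR false = true
[5.1] NOT true = false
[5] false OR true = true
[6] false OR false OR true = true
[7.1] NOT false = true
[7] true OR true OR true = true
[root] true AND true AND true AND true AND true AND true AND true = true
Overall: true → paid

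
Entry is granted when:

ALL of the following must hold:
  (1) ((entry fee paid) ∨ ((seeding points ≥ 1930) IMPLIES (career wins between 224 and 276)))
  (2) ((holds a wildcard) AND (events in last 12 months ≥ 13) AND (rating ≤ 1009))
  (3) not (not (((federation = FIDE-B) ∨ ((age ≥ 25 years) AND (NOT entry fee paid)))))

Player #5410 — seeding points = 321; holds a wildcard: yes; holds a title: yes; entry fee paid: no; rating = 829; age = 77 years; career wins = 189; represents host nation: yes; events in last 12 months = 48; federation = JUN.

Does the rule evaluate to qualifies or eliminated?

Atomic conditions:
  entry fee paid: no → false
  seeding points ≥ 1930: 321 ≥ 1930 is false
  career wins between 224 and 276: 189 in [224, 276] is false
  holds a wildcard: yes → true
  events in last 12 months ≥ 13: 48 ≥ 13 is true
  rating ≤ 1009: 829 ≤ 1009 is true
  federation = FIDE-B: JUN == FIDE-B is false
  age ≥ 25 years: 77 ≥ 25 is true
  NOT entry fee paid: no → true
Combine:
[1.2] false → false (antecedent false ⇒ implication holds) = true
[1] false OR true = true
[2] true AND true AND true = true
[3.1.1.2] true AND true = true
[3.1.1] false OR true = true
[3.1] NOT true = false
[3] NOT false = true
[root] true AND true AND true = true
Overall: true → qualifies

Qualifies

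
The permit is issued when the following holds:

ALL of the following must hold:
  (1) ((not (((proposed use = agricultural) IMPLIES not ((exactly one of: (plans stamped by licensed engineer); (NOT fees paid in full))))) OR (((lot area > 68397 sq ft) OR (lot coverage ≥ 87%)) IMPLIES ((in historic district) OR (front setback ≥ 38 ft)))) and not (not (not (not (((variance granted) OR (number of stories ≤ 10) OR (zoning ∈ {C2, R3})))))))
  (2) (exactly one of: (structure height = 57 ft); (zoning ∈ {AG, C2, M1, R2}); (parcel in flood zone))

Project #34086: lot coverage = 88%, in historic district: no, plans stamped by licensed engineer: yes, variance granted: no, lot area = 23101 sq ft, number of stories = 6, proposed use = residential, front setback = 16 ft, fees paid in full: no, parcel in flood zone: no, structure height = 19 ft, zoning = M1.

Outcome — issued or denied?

Denied

Atomic conditions:
  proposed use = agricultural: residential == agricultural is false
  plans stamped by licensed engineer: yes → true
  NOT fees paid in full: no → true
  lot area > 68397 sq ft: 23101 > 68397 is false
  lot coverage ≥ 87%: 88 ≥ 87 is true
  in historic district: no → false
  front setback ≥ 38 ft: 16 ≥ 38 is false
  variance granted: no → false
  number of stories ≤ 10: 6 ≤ 10 is true
  zoning ∈ {C2, R3}: M1 is not in the set → false
  structure height = 57 ft: 19 == 57 is false
  zoning ∈ {AG, C2, M1, R2}: M1 is in the set → true
  parcel in flood zone: no → false
Combine:
[1.1.1.1.2.1] exactly-one(true, true) = false
[1.1.1.1.2] NOT false = true
[1.1.1.1] false → true (antecedent false ⇒ implication holds) = true
[1.1.1] NOT true = false
[1.1.2.1] false OR true = true
[1.1.2.2] false OR false = false
[1.1.2] true → false = false
[1.1] false OR false = false
[1.2.1.1.1.1] false OR true OR false = true
[1.2.1.1.1] NOT true = false
[1.2.1.1] NOT false = true
[1.2.1] NOT true = false
[1.2] NOT false = true
[1] false AND true = false
[2] exactly-one(false, true, false) = true
[root] false AND true = false
Overall: false → denied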